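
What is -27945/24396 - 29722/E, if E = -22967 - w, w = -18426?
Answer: 10494731/1943548 ≈ 5.3998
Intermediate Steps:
E = -4541 (E = -22967 - 1*(-18426) = -22967 + 18426 = -4541)
-27945/24396 - 29722/E = -27945/24396 - 29722/(-4541) = -27945*1/24396 - 29722*(-1/4541) = -9315/8132 + 29722/4541 = 10494731/1943548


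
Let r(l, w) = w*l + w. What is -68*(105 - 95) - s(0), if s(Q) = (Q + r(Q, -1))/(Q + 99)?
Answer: -67319/99 ≈ -679.99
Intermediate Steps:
r(l, w) = w + l*w (r(l, w) = l*w + w = w + l*w)
s(Q) = -1/(99 + Q) (s(Q) = (Q - (1 + Q))/(Q + 99) = (Q + (-1 - Q))/(99 + Q) = -1/(99 + Q))
-68*(105 - 95) - s(0) = -68*(105 - 95) - (-1)/(99 + 0) = -68*10 - (-1)/99 = -680 - (-1)/99 = -680 - 1*(-1/99) = -680 + 1/99 = -67319/99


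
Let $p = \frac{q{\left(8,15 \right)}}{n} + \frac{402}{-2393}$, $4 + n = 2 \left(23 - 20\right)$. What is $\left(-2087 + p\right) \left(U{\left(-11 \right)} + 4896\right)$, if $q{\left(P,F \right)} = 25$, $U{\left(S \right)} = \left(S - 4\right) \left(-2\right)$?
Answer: $- \frac{24456016143}{2393} \approx -1.022 \cdot 10^{7}$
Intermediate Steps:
$U{\left(S \right)} = 8 - 2 S$ ($U{\left(S \right)} = \left(-4 + S\right) \left(-2\right) = 8 - 2 S$)
$n = 2$ ($n = -4 + 2 \left(23 - 20\right) = -4 + 2 \cdot 3 = -4 + 6 = 2$)
$p = \frac{59021}{4786}$ ($p = \frac{25}{2} + \frac{402}{-2393} = 25 \cdot \frac{1}{2} + 402 \left(- \frac{1}{2393}\right) = \frac{25}{2} - \frac{402}{2393} = \frac{59021}{4786} \approx 12.332$)
$\left(-2087 + p\right) \left(U{\left(-11 \right)} + 4896\right) = \left(-2087 + \frac{59021}{4786}\right) \left(\left(8 - -22\right) + 4896\right) = - \frac{9929361 \left(\left(8 + 22\right) + 4896\right)}{4786} = - \frac{9929361 \left(30 + 4896\right)}{4786} = \left(- \frac{9929361}{4786}\right) 4926 = - \frac{24456016143}{2393}$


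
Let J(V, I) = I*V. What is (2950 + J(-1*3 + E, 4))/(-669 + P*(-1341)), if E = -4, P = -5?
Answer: 487/1006 ≈ 0.48410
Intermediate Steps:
(2950 + J(-1*3 + E, 4))/(-669 + P*(-1341)) = (2950 + 4*(-1*3 - 4))/(-669 - 5*(-1341)) = (2950 + 4*(-3 - 4))/(-669 + 6705) = (2950 + 4*(-7))/6036 = (2950 - 28)*(1/6036) = 2922*(1/6036) = 487/1006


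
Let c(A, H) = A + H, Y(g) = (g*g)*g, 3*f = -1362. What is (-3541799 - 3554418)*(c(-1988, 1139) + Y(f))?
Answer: 664046338568321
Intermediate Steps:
f = -454 (f = (⅓)*(-1362) = -454)
Y(g) = g³ (Y(g) = g²*g = g³)
(-3541799 - 3554418)*(c(-1988, 1139) + Y(f)) = (-3541799 - 3554418)*((-1988 + 1139) + (-454)³) = -7096217*(-849 - 93576664) = -7096217*(-93577513) = 664046338568321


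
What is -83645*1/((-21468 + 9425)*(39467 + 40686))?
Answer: 83645/965282579 ≈ 8.6653e-5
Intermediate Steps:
-83645*1/((-21468 + 9425)*(39467 + 40686)) = -83645/((-12043*80153)) = -83645/(-965282579) = -83645*(-1/965282579) = 83645/965282579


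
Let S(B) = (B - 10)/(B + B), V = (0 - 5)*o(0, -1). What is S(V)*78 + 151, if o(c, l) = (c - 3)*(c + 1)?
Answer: 164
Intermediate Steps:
o(c, l) = (1 + c)*(-3 + c) (o(c, l) = (-3 + c)*(1 + c) = (1 + c)*(-3 + c))
V = 15 (V = (0 - 5)*(-3 + 0² - 2*0) = -5*(-3 + 0 + 0) = -5*(-3) = 15)
S(B) = (-10 + B)/(2*B) (S(B) = (-10 + B)/((2*B)) = (-10 + B)*(1/(2*B)) = (-10 + B)/(2*B))
S(V)*78 + 151 = ((½)*(-10 + 15)/15)*78 + 151 = ((½)*(1/15)*5)*78 + 151 = (⅙)*78 + 151 = 13 + 151 = 164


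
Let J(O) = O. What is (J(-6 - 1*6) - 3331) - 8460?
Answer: -11803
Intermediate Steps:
(J(-6 - 1*6) - 3331) - 8460 = ((-6 - 1*6) - 3331) - 8460 = ((-6 - 6) - 3331) - 8460 = (-12 - 3331) - 8460 = -3343 - 8460 = -11803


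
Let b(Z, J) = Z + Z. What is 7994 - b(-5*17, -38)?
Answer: 8164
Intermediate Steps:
b(Z, J) = 2*Z
7994 - b(-5*17, -38) = 7994 - 2*(-5*17) = 7994 - 2*(-85) = 7994 - 1*(-170) = 7994 + 170 = 8164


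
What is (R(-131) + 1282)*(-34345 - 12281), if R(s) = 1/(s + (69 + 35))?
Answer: -537955246/9 ≈ -5.9773e+7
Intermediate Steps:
R(s) = 1/(104 + s) (R(s) = 1/(s + 104) = 1/(104 + s))
(R(-131) + 1282)*(-34345 - 12281) = (1/(104 - 131) + 1282)*(-34345 - 12281) = (1/(-27) + 1282)*(-46626) = (-1/27 + 1282)*(-46626) = (34613/27)*(-46626) = -537955246/9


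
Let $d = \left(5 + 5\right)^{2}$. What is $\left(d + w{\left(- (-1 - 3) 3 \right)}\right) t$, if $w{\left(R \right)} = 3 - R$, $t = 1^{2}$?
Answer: $91$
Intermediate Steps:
$t = 1$
$d = 100$ ($d = 10^{2} = 100$)
$\left(d + w{\left(- (-1 - 3) 3 \right)}\right) t = \left(100 + \left(3 - - (-1 - 3) 3\right)\right) 1 = \left(100 + \left(3 - \left(-1\right) \left(-4\right) 3\right)\right) 1 = \left(100 + \left(3 - 4 \cdot 3\right)\right) 1 = \left(100 + \left(3 - 12\right)\right) 1 = \left(100 - 9\right) 1 = 91 \cdot 1 = 91$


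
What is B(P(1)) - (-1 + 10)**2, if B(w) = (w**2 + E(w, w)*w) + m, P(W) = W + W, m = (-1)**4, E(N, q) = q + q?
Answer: -68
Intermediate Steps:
E(N, q) = 2*q
m = 1
P(W) = 2*W
B(w) = 1 + 3*w**2 (B(w) = (w**2 + (2*w)*w) + 1 = (w**2 + 2*w**2) + 1 = 3*w**2 + 1 = 1 + 3*w**2)
B(P(1)) - (-1 + 10)**2 = (1 + 3*(2*1)**2) - (-1 + 10)**2 = (1 + 3*2**2) - 1*9**2 = (1 + 3*4) - 1*81 = (1 + 12) - 81 = 13 - 81 = -68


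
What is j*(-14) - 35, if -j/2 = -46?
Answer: -1323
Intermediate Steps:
j = 92 (j = -2*(-46) = 92)
j*(-14) - 35 = 92*(-14) - 35 = -1288 - 35 = -1323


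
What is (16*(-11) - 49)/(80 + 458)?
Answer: -225/538 ≈ -0.41822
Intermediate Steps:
(16*(-11) - 49)/(80 + 458) = (-176 - 49)/538 = -225*1/538 = -225/538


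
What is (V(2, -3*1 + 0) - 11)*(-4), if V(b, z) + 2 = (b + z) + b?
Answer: 48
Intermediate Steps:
V(b, z) = -2 + z + 2*b (V(b, z) = -2 + ((b + z) + b) = -2 + (z + 2*b) = -2 + z + 2*b)
(V(2, -3*1 + 0) - 11)*(-4) = ((-2 + (-3*1 + 0) + 2*2) - 11)*(-4) = ((-2 + (-3 + 0) + 4) - 11)*(-4) = ((-2 - 3 + 4) - 11)*(-4) = (-1 - 11)*(-4) = -12*(-4) = 48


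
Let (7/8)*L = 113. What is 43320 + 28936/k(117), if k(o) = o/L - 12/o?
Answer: 2247206616/28325 ≈ 79337.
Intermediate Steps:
L = 904/7 (L = (8/7)*113 = 904/7 ≈ 129.14)
k(o) = -12/o + 7*o/904 (k(o) = o/(904/7) - 12/o = o*(7/904) - 12/o = 7*o/904 - 12/o = -12/o + 7*o/904)
43320 + 28936/k(117) = 43320 + 28936/(-12/117 + (7/904)*117) = 43320 + 28936/(-12*1/117 + 819/904) = 43320 + 28936/(-4/39 + 819/904) = 43320 + 28936/(28325/35256) = 43320 + 28936*(35256/28325) = 43320 + 1020167616/28325 = 2247206616/28325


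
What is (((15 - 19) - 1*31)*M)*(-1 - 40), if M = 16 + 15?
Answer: 44485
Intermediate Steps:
M = 31
(((15 - 19) - 1*31)*M)*(-1 - 40) = (((15 - 19) - 1*31)*31)*(-1 - 40) = ((-4 - 31)*31)*(-41) = -35*31*(-41) = -1085*(-41) = 44485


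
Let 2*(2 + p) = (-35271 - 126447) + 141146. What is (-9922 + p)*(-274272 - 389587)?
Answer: 13416590390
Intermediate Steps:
p = -10288 (p = -2 + ((-35271 - 126447) + 141146)/2 = -2 + (-161718 + 141146)/2 = -2 + (½)*(-20572) = -2 - 10286 = -10288)
(-9922 + p)*(-274272 - 389587) = (-9922 - 10288)*(-274272 - 389587) = -20210*(-663859) = 13416590390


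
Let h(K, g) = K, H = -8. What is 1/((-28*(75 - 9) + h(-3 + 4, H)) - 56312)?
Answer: -1/58159 ≈ -1.7194e-5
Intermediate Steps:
1/((-28*(75 - 9) + h(-3 + 4, H)) - 56312) = 1/((-28*(75 - 9) + (-3 + 4)) - 56312) = 1/((-28*66 + 1) - 56312) = 1/((-1848 + 1) - 56312) = 1/(-1847 - 56312) = 1/(-58159) = -1/58159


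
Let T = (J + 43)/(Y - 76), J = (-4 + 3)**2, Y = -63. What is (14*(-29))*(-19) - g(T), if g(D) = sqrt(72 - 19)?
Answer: 7714 - sqrt(53) ≈ 7706.7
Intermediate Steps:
J = 1 (J = (-1)**2 = 1)
T = -44/139 (T = (1 + 43)/(-63 - 76) = 44/(-139) = 44*(-1/139) = -44/139 ≈ -0.31655)
g(D) = sqrt(53)
(14*(-29))*(-19) - g(T) = (14*(-29))*(-19) - sqrt(53) = -406*(-19) - sqrt(53) = 7714 - sqrt(53)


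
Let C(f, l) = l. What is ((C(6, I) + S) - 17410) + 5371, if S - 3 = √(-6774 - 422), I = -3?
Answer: -12039 + 2*I*√1799 ≈ -12039.0 + 84.829*I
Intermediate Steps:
S = 3 + 2*I*√1799 (S = 3 + √(-6774 - 422) = 3 + √(-7196) = 3 + 2*I*√1799 ≈ 3.0 + 84.829*I)
((C(6, I) + S) - 17410) + 5371 = ((-3 + (3 + 2*I*√1799)) - 17410) + 5371 = (2*I*√1799 - 17410) + 5371 = (-17410 + 2*I*√1799) + 5371 = -12039 + 2*I*√1799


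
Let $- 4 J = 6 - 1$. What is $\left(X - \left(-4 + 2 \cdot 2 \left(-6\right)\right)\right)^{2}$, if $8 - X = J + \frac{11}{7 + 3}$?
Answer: $\frac{522729}{400} \approx 1306.8$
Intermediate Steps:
$J = - \frac{5}{4}$ ($J = - \frac{6 - 1}{4} = \left(- \frac{1}{4}\right) 5 = - \frac{5}{4} \approx -1.25$)
$X = \frac{163}{20}$ ($X = 8 - \left(- \frac{5}{4} + \frac{11}{7 + 3}\right) = 8 - \left(- \frac{5}{4} + \frac{11}{10}\right) = 8 - - \frac{3}{20} = 8 + \frac{3}{20} = \frac{163}{20} \approx 8.15$)
$\left(X - \left(-4 + 2 \cdot 2 \left(-6\right)\right)\right)^{2} = \left(\frac{163}{20} - \left(-4 + 2 \cdot 2 \left(-6\right)\right)\right)^{2} = \left(\frac{163}{20} + \left(4 - -24\right)\right)^{2} = \left(\frac{163}{20} + \left(4 + 24\right)\right)^{2} = \left(\frac{163}{20} + 28\right)^{2} = \left(\frac{723}{20}\right)^{2} = \frac{522729}{400}$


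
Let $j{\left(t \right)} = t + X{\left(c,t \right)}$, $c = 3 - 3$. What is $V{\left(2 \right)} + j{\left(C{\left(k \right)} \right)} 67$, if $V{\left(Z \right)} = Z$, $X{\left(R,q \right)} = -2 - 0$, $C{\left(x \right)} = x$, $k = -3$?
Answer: $-333$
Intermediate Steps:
$c = 0$ ($c = 3 - 3 = 0$)
$X{\left(R,q \right)} = -2$ ($X{\left(R,q \right)} = -2 + 0 = -2$)
$j{\left(t \right)} = -2 + t$ ($j{\left(t \right)} = t - 2 = -2 + t$)
$V{\left(2 \right)} + j{\left(C{\left(k \right)} \right)} 67 = 2 + \left(-2 - 3\right) 67 = 2 - 335 = -333$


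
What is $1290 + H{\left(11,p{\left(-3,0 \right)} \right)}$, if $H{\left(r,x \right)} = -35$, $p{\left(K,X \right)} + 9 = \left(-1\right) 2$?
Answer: $1255$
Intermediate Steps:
$p{\left(K,X \right)} = -11$ ($p{\left(K,X \right)} = -9 - 2 = -11$)
$1290 + H{\left(11,p{\left(-3,0 \right)} \right)} = 1290 - 35 = 1255$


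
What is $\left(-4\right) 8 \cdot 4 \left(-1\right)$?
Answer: $128$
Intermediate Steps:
$\left(-4\right) 8 \cdot 4 \left(-1\right) = \left(-32\right) \left(-4\right) = 128$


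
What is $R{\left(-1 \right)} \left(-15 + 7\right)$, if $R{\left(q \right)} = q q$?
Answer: $-8$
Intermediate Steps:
$R{\left(q \right)} = q^{2}$
$R{\left(-1 \right)} \left(-15 + 7\right) = \left(-1\right)^{2} \left(-15 + 7\right) = 1 \left(-8\right) = -8$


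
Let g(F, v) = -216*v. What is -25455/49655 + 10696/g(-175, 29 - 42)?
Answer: 11490806/3485781 ≈ 3.2965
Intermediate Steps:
-25455/49655 + 10696/g(-175, 29 - 42) = -25455/49655 + 10696/((-216*(29 - 42))) = -25455*1/49655 + 10696/((-216*(-13))) = -5091/9931 + 10696/2808 = -5091/9931 + 10696*(1/2808) = -5091/9931 + 1337/351 = 11490806/3485781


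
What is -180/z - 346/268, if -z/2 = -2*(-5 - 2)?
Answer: 4819/938 ≈ 5.1375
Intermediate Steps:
z = -28 (z = -(-4)*(-5 - 2) = -(-4)*(-7) = -2*14 = -28)
-180/z - 346/268 = -180/(-28) - 346/268 = -180*(-1/28) - 346*1/268 = 45/7 - 173/134 = 4819/938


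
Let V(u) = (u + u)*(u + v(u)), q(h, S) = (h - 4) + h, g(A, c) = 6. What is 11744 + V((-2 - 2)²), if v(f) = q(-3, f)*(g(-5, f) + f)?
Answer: 5216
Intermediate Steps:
q(h, S) = -4 + 2*h (q(h, S) = (-4 + h) + h = -4 + 2*h)
v(f) = -60 - 10*f (v(f) = (-4 + 2*(-3))*(6 + f) = (-4 - 6)*(6 + f) = -10*(6 + f) = -60 - 10*f)
V(u) = 2*u*(-60 - 9*u) (V(u) = (u + u)*(u + (-60 - 10*u)) = (2*u)*(-60 - 9*u) = 2*u*(-60 - 9*u))
11744 + V((-2 - 2)²) = 11744 - 6*(-2 - 2)²*(20 + 3*(-2 - 2)²) = 11744 - 6*(-4)²*(20 + 3*(-4)²) = 11744 - 6*16*(20 + 3*16) = 11744 - 6*16*(20 + 48) = 11744 - 6*16*68 = 11744 - 6528 = 5216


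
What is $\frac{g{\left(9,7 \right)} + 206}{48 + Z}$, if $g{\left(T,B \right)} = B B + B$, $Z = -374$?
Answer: $- \frac{131}{163} \approx -0.80368$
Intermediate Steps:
$g{\left(T,B \right)} = B + B^{2}$ ($g{\left(T,B \right)} = B^{2} + B = B + B^{2}$)
$\frac{g{\left(9,7 \right)} + 206}{48 + Z} = \frac{7 \left(1 + 7\right) + 206}{48 - 374} = \frac{7 \cdot 8 + 206}{-326} = \left(56 + 206\right) \left(- \frac{1}{326}\right) = 262 \left(- \frac{1}{326}\right) = - \frac{131}{163}$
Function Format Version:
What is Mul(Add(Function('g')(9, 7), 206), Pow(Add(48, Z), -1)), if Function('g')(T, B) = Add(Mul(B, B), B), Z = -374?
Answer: Rational(-131, 163) ≈ -0.80368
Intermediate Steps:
Function('g')(T, B) = Add(B, Pow(B, 2)) (Function('g')(T, B) = Add(Pow(B, 2), B) = Add(B, Pow(B, 2)))
Mul(Add(Function('g')(9, 7), 206), Pow(Add(48, Z), -1)) = Mul(Add(Mul(7, Add(1, 7)), 206), Pow(Add(48, -374), -1)) = Mul(Add(Mul(7, 8), 206), Pow(-326, -1)) = Mul(Add(56, 206), Rational(-1, 326)) = Mul(262, Rational(-1, 326)) = Rational(-131, 163)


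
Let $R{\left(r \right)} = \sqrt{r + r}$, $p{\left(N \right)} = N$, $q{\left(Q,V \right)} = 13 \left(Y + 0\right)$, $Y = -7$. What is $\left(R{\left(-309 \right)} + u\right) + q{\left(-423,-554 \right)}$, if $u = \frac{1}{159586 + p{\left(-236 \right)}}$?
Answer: $- \frac{14500849}{159350} + i \sqrt{618} \approx -91.0 + 24.86 i$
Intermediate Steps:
$q{\left(Q,V \right)} = -91$ ($q{\left(Q,V \right)} = 13 \left(-7 + 0\right) = 13 \left(-7\right) = -91$)
$u = \frac{1}{159350}$ ($u = \frac{1}{159586 - 236} = \frac{1}{159350} \approx 6.2755 \cdot 10^{-6}$)
$R{\left(r \right)} = \sqrt{2} \sqrt{r}$ ($R{\left(r \right)} = \sqrt{2 r} = \sqrt{2} \sqrt{r}$)
$\left(R{\left(-309 \right)} + u\right) + q{\left(-423,-554 \right)} = \left(\sqrt{2} \sqrt{-309} + \frac{1}{159350}\right) - 91 = \left(\sqrt{2} i \sqrt{309} + \frac{1}{159350}\right) - 91 = \left(i \sqrt{618} + \frac{1}{159350}\right) - 91 = \left(\frac{1}{159350} + i \sqrt{618}\right) - 91 = - \frac{14500849}{159350} + i \sqrt{618}$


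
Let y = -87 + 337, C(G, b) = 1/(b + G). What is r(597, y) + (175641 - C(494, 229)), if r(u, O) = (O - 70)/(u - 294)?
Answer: 12825876022/73023 ≈ 1.7564e+5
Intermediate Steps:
C(G, b) = 1/(G + b)
y = 250
r(u, O) = (-70 + O)/(-294 + u)
r(597, y) + (175641 - C(494, 229)) = (-70 + 250)/(-294 + 597) + (175641 - 1/(494 + 229)) = 180/303 + (175641 - 1/723) = (1/303)*180 + (175641 - 1*1/723) = 60/101 + (175641 - 1/723) = 60/101 + 126988442/723 = 12825876022/73023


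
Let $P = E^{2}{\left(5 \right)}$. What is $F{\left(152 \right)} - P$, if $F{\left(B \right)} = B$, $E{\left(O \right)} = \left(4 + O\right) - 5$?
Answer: $136$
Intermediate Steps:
$E{\left(O \right)} = -1 + O$
$P = 16$ ($P = \left(-1 + 5\right)^{2} = 4^{2} = 16$)
$F{\left(152 \right)} - P = 152 - 16 = 136$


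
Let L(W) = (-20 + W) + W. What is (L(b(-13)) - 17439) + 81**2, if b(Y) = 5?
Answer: -10888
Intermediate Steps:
L(W) = -20 + 2*W
(L(b(-13)) - 17439) + 81**2 = ((-20 + 2*5) - 17439) + 81**2 = ((-20 + 10) - 17439) + 6561 = (-10 - 17439) + 6561 = -17449 + 6561 = -10888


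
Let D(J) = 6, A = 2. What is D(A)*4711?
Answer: 28266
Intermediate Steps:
D(A)*4711 = 6*4711 = 28266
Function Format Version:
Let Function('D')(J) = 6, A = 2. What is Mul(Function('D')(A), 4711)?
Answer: 28266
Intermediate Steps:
Mul(Function('D')(A), 4711) = Mul(6, 4711) = 28266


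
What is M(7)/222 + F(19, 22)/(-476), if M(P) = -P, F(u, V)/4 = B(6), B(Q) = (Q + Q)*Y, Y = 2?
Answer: -6161/26418 ≈ -0.23321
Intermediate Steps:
B(Q) = 4*Q (B(Q) = (Q + Q)*2 = (2*Q)*2 = 4*Q)
F(u, V) = 96 (F(u, V) = 4*(4*6) = 4*24 = 96)
M(7)/222 + F(19, 22)/(-476) = -1*7/222 + 96/(-476) = -7*1/222 + 96*(-1/476) = -7/222 - 24/119 = -6161/26418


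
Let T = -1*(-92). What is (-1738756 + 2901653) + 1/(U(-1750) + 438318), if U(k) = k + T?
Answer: 507790604021/436660 ≈ 1.1629e+6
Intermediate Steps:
T = 92
U(k) = 92 + k (U(k) = k + 92 = 92 + k)
(-1738756 + 2901653) + 1/(U(-1750) + 438318) = (-1738756 + 2901653) + 1/((92 - 1750) + 438318) = 1162897 + 1/(-1658 + 438318) = 1162897 + 1/436660 = 507790604021/436660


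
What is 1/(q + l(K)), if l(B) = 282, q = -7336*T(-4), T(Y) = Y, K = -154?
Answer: 1/29626 ≈ 3.3754e-5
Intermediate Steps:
q = 29344 (q = -7336*(-4) = 29344)
1/(q + l(K)) = 1/(29344 + 282) = 1/29626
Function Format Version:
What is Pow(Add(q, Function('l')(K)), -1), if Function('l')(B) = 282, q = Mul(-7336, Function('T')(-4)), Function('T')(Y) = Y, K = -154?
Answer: Rational(1, 29626) ≈ 3.3754e-5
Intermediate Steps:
q = 29344 (q = Mul(-7336, -4) = 29344)
Pow(Add(q, Function('l')(K)), -1) = Pow(Add(29344, 282), -1) = Pow(29626, -1) = Rational(1, 29626)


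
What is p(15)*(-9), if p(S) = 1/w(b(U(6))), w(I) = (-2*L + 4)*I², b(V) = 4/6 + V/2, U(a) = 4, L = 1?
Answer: -81/128 ≈ -0.63281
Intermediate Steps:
b(V) = ⅔ + V/2 (b(V) = 4*(⅙) + V*(½) = ⅔ + V/2)
w(I) = 2*I² (w(I) = (-2*1 + 4)*I² = (-2 + 4)*I² = 2*I²)
p(S) = 9/128 (p(S) = 1/(2*(⅔ + (½)*4)²) = 1/(2*(⅔ + 2)²) = 1/(2*(8/3)²) = 1/(2*(64/9)) = 1/(128/9) = 9/128)
p(15)*(-9) = (9/128)*(-9) = -81/128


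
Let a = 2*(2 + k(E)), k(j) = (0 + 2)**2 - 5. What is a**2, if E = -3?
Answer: 4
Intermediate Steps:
k(j) = -1 (k(j) = 2**2 - 5 = 4 - 5 = -1)
a = 2 (a = 2*(2 - 1) = 2*1 = 2)
a**2 = 2**2 = 4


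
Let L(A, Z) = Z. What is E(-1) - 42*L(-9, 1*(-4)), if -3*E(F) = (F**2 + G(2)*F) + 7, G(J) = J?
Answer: 166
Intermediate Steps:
E(F) = -7/3 - 2*F/3 - F**2/3 (E(F) = -((F**2 + 2*F) + 7)/3 = -(7 + F**2 + 2*F)/3 = -7/3 - 2*F/3 - F**2/3)
E(-1) - 42*L(-9, 1*(-4)) = (-7/3 - 2/3*(-1) - 1/3*(-1)**2) - 42*(-4) = (-7/3 + 2/3 - 1/3*1) - 42*(-4) = (-7/3 + 2/3 - 1/3) + 168 = -2 + 168 = 166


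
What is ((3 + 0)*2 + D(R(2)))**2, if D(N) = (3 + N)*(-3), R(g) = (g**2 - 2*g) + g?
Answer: 81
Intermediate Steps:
R(g) = g**2 - g
D(N) = -9 - 3*N
((3 + 0)*2 + D(R(2)))**2 = ((3 + 0)*2 + (-9 - 6*(-1 + 2)))**2 = (3*2 + (-9 - 6))**2 = (6 + (-9 - 3*2))**2 = (6 + (-9 - 6))**2 = (6 - 15)**2 = (-9)**2 = 81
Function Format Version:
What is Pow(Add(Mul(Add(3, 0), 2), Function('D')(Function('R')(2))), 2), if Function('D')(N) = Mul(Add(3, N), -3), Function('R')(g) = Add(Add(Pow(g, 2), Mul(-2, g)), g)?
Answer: 81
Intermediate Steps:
Function('R')(g) = Add(Pow(g, 2), Mul(-1, g))
Function('D')(N) = Add(-9, Mul(-3, N))
Pow(Add(Mul(Add(3, 0), 2), Function('D')(Function('R')(2))), 2) = Pow(Add(Mul(Add(3, 0), 2), Add(-9, Mul(-3, Mul(2, Add(-1, 2))))), 2) = Pow(Add(Mul(3, 2), Add(-9, Mul(-3, Mul(2, 1)))), 2) = Pow(Add(6, Add(-9, Mul(-3, 2))), 2) = Pow(Add(6, Add(-9, -6)), 2) = Pow(Add(6, -15), 2) = Pow(-9, 2) = 81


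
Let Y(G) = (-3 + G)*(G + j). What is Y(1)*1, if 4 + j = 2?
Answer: 2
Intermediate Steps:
j = -2 (j = -4 + 2 = -2)
Y(G) = (-3 + G)*(-2 + G) (Y(G) = (-3 + G)*(G - 2) = (-3 + G)*(-2 + G))
Y(1)*1 = (6 + 1² - 5*1)*1 = (6 + 1 - 5)*1 = 2*1 = 2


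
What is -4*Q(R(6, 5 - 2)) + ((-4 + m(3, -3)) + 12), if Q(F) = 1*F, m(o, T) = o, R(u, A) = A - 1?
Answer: 3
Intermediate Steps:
R(u, A) = -1 + A
Q(F) = F
-4*Q(R(6, 5 - 2)) + ((-4 + m(3, -3)) + 12) = -4*(-1 + (5 - 2)) + ((-4 + 3) + 12) = -4*(-1 + 3) + (-1 + 12) = -4*2 + 11 = -8 + 11 = 3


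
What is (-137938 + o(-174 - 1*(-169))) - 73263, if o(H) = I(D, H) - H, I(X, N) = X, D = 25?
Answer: -211171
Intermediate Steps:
o(H) = 25 - H
(-137938 + o(-174 - 1*(-169))) - 73263 = (-137938 + (25 - (-174 - 1*(-169)))) - 73263 = (-137938 + (25 - (-174 + 169))) - 73263 = (-137938 + (25 - 1*(-5))) - 73263 = (-137938 + (25 + 5)) - 73263 = (-137938 + 30) - 73263 = -137908 - 73263 = -211171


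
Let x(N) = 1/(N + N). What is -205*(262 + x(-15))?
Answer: -322219/6 ≈ -53703.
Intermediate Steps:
x(N) = 1/(2*N)
-205*(262 + x(-15)) = -205*(262 + (½)/(-15)) = -205*(262 + (½)*(-1/15)) = -205*(262 - 1/30) = -205*7859/30 = -322219/6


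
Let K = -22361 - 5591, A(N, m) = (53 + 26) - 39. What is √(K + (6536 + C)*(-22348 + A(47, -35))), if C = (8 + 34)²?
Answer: 4*I*√11574022 ≈ 13608.0*I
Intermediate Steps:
A(N, m) = 40 (A(N, m) = 79 - 39 = 40)
C = 1764 (C = 42² = 1764)
K = -27952
√(K + (6536 + C)*(-22348 + A(47, -35))) = √(-27952 + (6536 + 1764)*(-22348 + 40)) = √(-27952 + 8300*(-22308)) = √(-27952 - 185156400) = √(-185184352) = 4*I*√11574022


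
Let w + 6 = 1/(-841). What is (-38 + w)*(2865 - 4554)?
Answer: 62501445/841 ≈ 74318.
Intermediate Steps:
w = -5047/841 (w = -6 + 1/(-841) = -6 - 1/841 = -5047/841 ≈ -6.0012)
(-38 + w)*(2865 - 4554) = (-38 - 5047/841)*(2865 - 4554) = -37005/841*(-1689) = 62501445/841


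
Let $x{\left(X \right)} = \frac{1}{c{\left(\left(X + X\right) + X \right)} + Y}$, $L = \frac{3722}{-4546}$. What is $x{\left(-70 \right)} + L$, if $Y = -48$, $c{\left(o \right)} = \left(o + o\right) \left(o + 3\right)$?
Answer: $- \frac{161703739}{197505516} \approx -0.81873$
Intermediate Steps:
$c{\left(o \right)} = 2 o \left(3 + o\right)$
$L = - \frac{1861}{2273}$ ($L = 3722 \left(- \frac{1}{4546}\right) = - \frac{1861}{2273} \approx -0.81874$)
$x{\left(X \right)} = \frac{1}{-48 + 6 X \left(3 + 3 X\right)}$ ($x{\left(X \right)} = \frac{1}{2 \left(\left(X + X\right) + X\right) \left(3 + \left(\left(X + X\right) + X\right)\right) - 48} = \frac{1}{2 \left(2 X + X\right) \left(3 + \left(2 X + X\right)\right) - 48} = \frac{1}{2 \cdot 3 X \left(3 + 3 X\right) - 48} = \frac{1}{6 X \left(3 + 3 X\right) - 48} = \frac{1}{-48 + 6 X \left(3 + 3 X\right)}$)
$x{\left(-70 \right)} + L = \frac{1}{6 \left(-8 + 3 \left(-70\right) \left(1 - 70\right)\right)} - \frac{1861}{2273} = \frac{1}{6 \left(-8 + 3 \left(-70\right) \left(-69\right)\right)} - \frac{1861}{2273} = \frac{1}{6 \left(-8 + 14490\right)} - \frac{1861}{2273} = \frac{1}{6 \cdot 14482} - \frac{1861}{2273} = \frac{1}{6} \cdot \frac{1}{14482} - \frac{1861}{2273} = \frac{1}{86892} - \frac{1861}{2273} = - \frac{161703739}{197505516}$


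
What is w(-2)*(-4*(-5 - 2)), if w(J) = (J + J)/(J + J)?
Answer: 28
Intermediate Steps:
w(J) = 1 (w(J) = (2*J)/((2*J)) = (2*J)*(1/(2*J)) = 1)
w(-2)*(-4*(-5 - 2)) = 1*(-4*(-5 - 2)) = 1*(-4*(-7)) = 1*28 = 28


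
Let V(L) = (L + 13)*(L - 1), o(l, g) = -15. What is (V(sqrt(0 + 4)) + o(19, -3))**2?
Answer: 0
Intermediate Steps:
V(L) = (-1 + L)*(13 + L) (V(L) = (13 + L)*(-1 + L) = (-1 + L)*(13 + L))
(V(sqrt(0 + 4)) + o(19, -3))**2 = ((-13 + (sqrt(0 + 4))**2 + 12*sqrt(0 + 4)) - 15)**2 = ((-13 + (sqrt(4))**2 + 12*sqrt(4)) - 15)**2 = ((-13 + 2**2 + 12*2) - 15)**2 = ((-13 + 4 + 24) - 15)**2 = (15 - 15)**2 = 0**2 = 0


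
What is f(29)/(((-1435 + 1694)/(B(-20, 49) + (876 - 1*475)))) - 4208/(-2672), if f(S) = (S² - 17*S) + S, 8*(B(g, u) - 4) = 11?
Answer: 205224645/346024 ≈ 593.09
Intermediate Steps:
B(g, u) = 43/8 (B(g, u) = 4 + (⅛)*11 = 4 + 11/8 = 43/8)
f(S) = S² - 16*S
f(29)/(((-1435 + 1694)/(B(-20, 49) + (876 - 1*475)))) - 4208/(-2672) = (29*(-16 + 29))/(((-1435 + 1694)/(43/8 + (876 - 1*475)))) - 4208/(-2672) = (29*13)/((259/(43/8 + (876 - 475)))) - 4208*(-1/2672) = 377/((259/(43/8 + 401))) + 263/167 = 377/((259/(3251/8))) + 263/167 = 377/((259*(8/3251))) + 263/167 = 377/(2072/3251) + 263/167 = 377*(3251/2072) + 263/167 = 1225627/2072 + 263/167 = 205224645/346024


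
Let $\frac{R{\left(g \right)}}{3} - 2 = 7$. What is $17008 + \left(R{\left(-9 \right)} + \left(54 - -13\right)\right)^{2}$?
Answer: $25844$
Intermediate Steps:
$R{\left(g \right)} = 27$ ($R{\left(g \right)} = 6 + 3 \cdot 7 = 6 + 21 = 27$)
$17008 + \left(R{\left(-9 \right)} + \left(54 - -13\right)\right)^{2} = 17008 + \left(27 + \left(54 - -13\right)\right)^{2} = 17008 + \left(27 + \left(54 + 13\right)\right)^{2} = 17008 + \left(27 + 67\right)^{2} = 17008 + 94^{2} = 17008 + 8836 = 25844$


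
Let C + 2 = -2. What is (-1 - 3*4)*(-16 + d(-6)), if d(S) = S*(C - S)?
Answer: 364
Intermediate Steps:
C = -4 (C = -2 - 2 = -4)
d(S) = S*(-4 - S)
(-1 - 3*4)*(-16 + d(-6)) = (-1 - 3*4)*(-16 - 1*(-6)*(4 - 6)) = (-1 - 12)*(-16 - 1*(-6)*(-2)) = -13*(-16 - 12) = -13*(-28) = 364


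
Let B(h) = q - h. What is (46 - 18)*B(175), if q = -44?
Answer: -6132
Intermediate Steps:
B(h) = -44 - h
(46 - 18)*B(175) = (46 - 18)*(-44 - 1*175) = 28*(-44 - 175) = 28*(-219) = -6132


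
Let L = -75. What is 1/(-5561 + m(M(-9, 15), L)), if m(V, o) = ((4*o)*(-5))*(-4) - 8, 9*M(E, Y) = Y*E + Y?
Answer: -1/11569 ≈ -8.6438e-5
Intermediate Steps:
M(E, Y) = Y/9 + E*Y/9 (M(E, Y) = (Y*E + Y)/9 = (E*Y + Y)/9 = (Y + E*Y)/9 = Y/9 + E*Y/9)
m(V, o) = -8 + 80*o (m(V, o) = -20*o*(-4) - 8 = 80*o - 8 = -8 + 80*o)
1/(-5561 + m(M(-9, 15), L)) = 1/(-5561 + (-8 + 80*(-75))) = 1/(-5561 + (-8 - 6000)) = 1/(-5561 - 6008) = 1/(-11569) = -1/11569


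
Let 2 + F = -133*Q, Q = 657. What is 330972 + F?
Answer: 243589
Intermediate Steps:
F = -87383 (F = -2 - 133*657 = -2 - 87381 = -87383)
330972 + F = 330972 - 87383 = 243589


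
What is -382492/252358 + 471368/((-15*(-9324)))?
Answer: 8182269328/4411848735 ≈ 1.8546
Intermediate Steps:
-382492/252358 + 471368/((-15*(-9324))) = -382492*1/252358 + 471368/139860 = -191246/126179 + 471368*(1/139860) = -191246/126179 + 117842/34965 = 8182269328/4411848735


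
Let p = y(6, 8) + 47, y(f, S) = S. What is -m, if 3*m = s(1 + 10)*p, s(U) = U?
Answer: -605/3 ≈ -201.67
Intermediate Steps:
p = 55 (p = 8 + 47 = 55)
m = 605/3 (m = ((1 + 10)*55)/3 = (11*55)/3 = (1/3)*605 = 605/3 ≈ 201.67)
-m = -1*605/3 = -605/3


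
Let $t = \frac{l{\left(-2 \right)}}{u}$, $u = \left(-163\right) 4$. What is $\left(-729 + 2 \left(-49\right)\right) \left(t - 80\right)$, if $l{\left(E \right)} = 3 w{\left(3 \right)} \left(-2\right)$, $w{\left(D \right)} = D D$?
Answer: $\frac{21545831}{326} \approx 66092.0$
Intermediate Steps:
$w{\left(D \right)} = D^{2}$
$u = -652$
$l{\left(E \right)} = -54$ ($l{\left(E \right)} = 3 \cdot 3^{2} \left(-2\right) = 3 \cdot 9 \left(-2\right) = 27 \left(-2\right) = -54$)
$t = \frac{27}{326}$ ($t = - \frac{54}{-652} = \left(-54\right) \left(- \frac{1}{652}\right) = \frac{27}{326} \approx 0.082822$)
$\left(-729 + 2 \left(-49\right)\right) \left(t - 80\right) = \left(-729 + 2 \left(-49\right)\right) \left(\frac{27}{326} - 80\right) = \left(-729 - 98\right) \left(\frac{27}{326} - 80\right) = \left(-827\right) \left(- \frac{26053}{326}\right) = \frac{21545831}{326}$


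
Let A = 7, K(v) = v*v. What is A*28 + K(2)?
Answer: 200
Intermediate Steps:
K(v) = v²
A*28 + K(2) = 7*28 + 2² = 196 + 4 = 200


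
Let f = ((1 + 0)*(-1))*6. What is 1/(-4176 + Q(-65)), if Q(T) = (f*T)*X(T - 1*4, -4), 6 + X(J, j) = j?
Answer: -1/8076 ≈ -0.00012382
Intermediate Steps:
X(J, j) = -6 + j
f = -6 (f = (1*(-1))*6 = -1*6 = -6)
Q(T) = 60*T (Q(T) = (-6*T)*(-6 - 4) = -6*T*(-10) = 60*T)
1/(-4176 + Q(-65)) = 1/(-4176 + 60*(-65)) = 1/(-4176 - 3900) = 1/(-8076) = -1/8076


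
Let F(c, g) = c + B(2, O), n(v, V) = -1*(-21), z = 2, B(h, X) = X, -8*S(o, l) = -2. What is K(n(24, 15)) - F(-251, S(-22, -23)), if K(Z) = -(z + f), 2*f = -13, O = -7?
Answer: 525/2 ≈ 262.50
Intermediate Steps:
S(o, l) = ¼ (S(o, l) = -⅛*(-2) = ¼)
f = -13/2 (f = (½)*(-13) = -13/2 ≈ -6.5000)
n(v, V) = 21
F(c, g) = -7 + c (F(c, g) = c - 7 = -7 + c)
K(Z) = 9/2 (K(Z) = -(2 - 13/2) = -1*(-9/2) = 9/2)
K(n(24, 15)) - F(-251, S(-22, -23)) = 9/2 - (-7 - 251) = 9/2 - 1*(-258) = 9/2 + 258 = 525/2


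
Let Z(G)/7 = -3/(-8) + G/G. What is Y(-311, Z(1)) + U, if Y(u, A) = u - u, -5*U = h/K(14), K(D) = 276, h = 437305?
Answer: -87461/276 ≈ -316.89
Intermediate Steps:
Z(G) = 77/8 (Z(G) = 7*(-3/(-8) + G/G) = 7*(-3*(-1/8) + 1) = 7*(3/8 + 1) = 7*(11/8) = 77/8)
U = -87461/276 ≈ -316.89
Y(u, A) = 0
Y(-311, Z(1)) + U = 0 - 87461/276 = -87461/276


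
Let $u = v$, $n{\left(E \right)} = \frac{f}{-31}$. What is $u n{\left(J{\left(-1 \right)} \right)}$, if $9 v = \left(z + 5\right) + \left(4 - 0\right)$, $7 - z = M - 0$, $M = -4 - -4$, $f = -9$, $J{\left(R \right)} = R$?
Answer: $\frac{16}{31} \approx 0.51613$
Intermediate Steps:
$n{\left(E \right)} = \frac{9}{31}$ ($n{\left(E \right)} = - \frac{9}{-31} = \left(-9\right) \left(- \frac{1}{31}\right) = \frac{9}{31}$)
$M = 0$ ($M = -4 + 4 = 0$)
$z = 7$ ($z = 7 - \left(0 - 0\right) = 7 - \left(0 + 0\right) = 7 - 0 = 7 + 0 = 7$)
$v = \frac{16}{9}$ ($v = \frac{\left(7 + 5\right) + \left(4 - 0\right)}{9} = \frac{12 + \left(4 + 0\right)}{9} = \frac{12 + 4}{9} = \frac{1}{9} \cdot 16 = \frac{16}{9} \approx 1.7778$)
$u = \frac{16}{9} \approx 1.7778$
$u n{\left(J{\left(-1 \right)} \right)} = \frac{16}{9} \cdot \frac{9}{31} = \frac{16}{31}$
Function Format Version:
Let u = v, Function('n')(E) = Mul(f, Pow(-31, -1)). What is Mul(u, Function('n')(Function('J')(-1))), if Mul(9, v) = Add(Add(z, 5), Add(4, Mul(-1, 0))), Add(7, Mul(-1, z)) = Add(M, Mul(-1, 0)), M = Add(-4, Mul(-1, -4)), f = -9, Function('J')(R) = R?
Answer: Rational(16, 31) ≈ 0.51613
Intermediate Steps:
Function('n')(E) = Rational(9, 31) (Function('n')(E) = Mul(-9, Pow(-31, -1)) = Mul(-9, Rational(-1, 31)) = Rational(9, 31))
M = 0 (M = Add(-4, 4) = 0)
z = 7 (z = Add(7, Mul(-1, Add(0, Mul(-1, 0)))) = Add(7, Mul(-1, Add(0, 0))) = Add(7, Mul(-1, 0)) = Add(7, 0) = 7)
v = Rational(16, 9) (v = Mul(Rational(1, 9), Add(Add(7, 5), Add(4, Mul(-1, 0)))) = Mul(Rational(1, 9), Add(12, Add(4, 0))) = Mul(Rational(1, 9), Add(12, 4)) = Mul(Rational(1, 9), 16) = Rational(16, 9) ≈ 1.7778)
u = Rational(16, 9) ≈ 1.7778
Mul(u, Function('n')(Function('J')(-1))) = Mul(Rational(16, 9), Rational(9, 31)) = Rational(16, 31)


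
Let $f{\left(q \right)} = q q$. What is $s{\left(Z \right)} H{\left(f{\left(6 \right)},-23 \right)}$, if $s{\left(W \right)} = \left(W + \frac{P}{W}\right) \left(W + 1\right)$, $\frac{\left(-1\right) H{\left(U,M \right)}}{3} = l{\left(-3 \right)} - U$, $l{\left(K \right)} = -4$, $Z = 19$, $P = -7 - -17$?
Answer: $\frac{890400}{19} \approx 46863.0$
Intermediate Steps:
$P = 10$ ($P = -7 + 17 = 10$)
$f{\left(q \right)} = q^{2}$
$H{\left(U,M \right)} = 12 + 3 U$ ($H{\left(U,M \right)} = - 3 \left(-4 - U\right) = 12 + 3 U$)
$s{\left(W \right)} = \left(1 + W\right) \left(W + \frac{10}{W}\right)$ ($s{\left(W \right)} = \left(W + \frac{10}{W}\right) \left(W + 1\right) = \left(W + \frac{10}{W}\right) \left(1 + W\right) = \left(1 + W\right) \left(W + \frac{10}{W}\right)$)
$s{\left(Z \right)} H{\left(f{\left(6 \right)},-23 \right)} = \left(10 + 19 + 19^{2} + \frac{10}{19}\right) \left(12 + 3 \cdot 6^{2}\right) = \left(10 + 19 + 361 + 10 \cdot \frac{1}{19}\right) \left(12 + 3 \cdot 36\right) = \left(10 + 19 + 361 + \frac{10}{19}\right) \left(12 + 108\right) = \frac{7420}{19} \cdot 120 = \frac{890400}{19}$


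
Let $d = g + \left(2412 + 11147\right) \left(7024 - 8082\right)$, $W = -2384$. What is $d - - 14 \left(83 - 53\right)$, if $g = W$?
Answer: $-14347386$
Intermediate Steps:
$g = -2384$
$d = -14347806$ ($d = -2384 + \left(2412 + 11147\right) \left(7024 - 8082\right) = -2384 + 13559 \left(-1058\right) = -2384 - 14345422 = -14347806$)
$d - - 14 \left(83 - 53\right) = -14347806 - - 14 \left(83 - 53\right) = -14347806 - \left(-14\right) 30 = -14347806 - -420 = -14347806 + 420 = -14347386$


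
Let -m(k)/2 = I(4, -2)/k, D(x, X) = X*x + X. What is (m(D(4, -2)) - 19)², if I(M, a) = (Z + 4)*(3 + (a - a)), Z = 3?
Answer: 5476/25 ≈ 219.04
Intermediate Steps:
I(M, a) = 21 (I(M, a) = (3 + 4)*(3 + (a - a)) = 7*(3 + 0) = 7*3 = 21)
D(x, X) = X + X*x
m(k) = -42/k
(m(D(4, -2)) - 19)² = (-42*(-1/(2*(1 + 4))) - 19)² = (-42/((-2*5)) - 19)² = (-42/(-10) - 19)² = (-42*(-⅒) - 19)² = (21/5 - 19)² = (-74/5)² = 5476/25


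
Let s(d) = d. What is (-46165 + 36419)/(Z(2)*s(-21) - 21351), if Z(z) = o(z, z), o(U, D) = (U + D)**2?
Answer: 9746/21687 ≈ 0.44939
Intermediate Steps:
o(U, D) = (D + U)**2
Z(z) = 4*z**2 (Z(z) = (z + z)**2 = (2*z)**2 = 4*z**2)
(-46165 + 36419)/(Z(2)*s(-21) - 21351) = (-46165 + 36419)/((4*2**2)*(-21) - 21351) = -9746/((4*4)*(-21) - 21351) = -9746/(16*(-21) - 21351) = -9746/(-336 - 21351) = -9746/(-21687) = -9746*(-1/21687) = 9746/21687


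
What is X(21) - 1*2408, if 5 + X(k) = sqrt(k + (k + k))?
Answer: -2413 + 3*sqrt(7) ≈ -2405.1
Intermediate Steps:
X(k) = -5 + sqrt(3)*sqrt(k) (X(k) = -5 + sqrt(k + (k + k)) = -5 + sqrt(k + 2*k) = -5 + sqrt(3*k) = -5 + sqrt(3)*sqrt(k))
X(21) - 1*2408 = (-5 + sqrt(3)*sqrt(21)) - 1*2408 = (-5 + 3*sqrt(7)) - 2408 = -2413 + 3*sqrt(7)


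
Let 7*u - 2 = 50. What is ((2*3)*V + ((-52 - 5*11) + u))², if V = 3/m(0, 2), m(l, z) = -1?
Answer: 677329/49 ≈ 13823.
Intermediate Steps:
u = 52/7 (u = 2/7 + (⅐)*50 = 2/7 + 50/7 = 52/7 ≈ 7.4286)
V = -3 (V = 3/(-1) = 3*(-1) = -3)
((2*3)*V + ((-52 - 5*11) + u))² = ((2*3)*(-3) + ((-52 - 5*11) + 52/7))² = (6*(-3) + ((-52 - 55) + 52/7))² = (-18 + (-107 + 52/7))² = (-18 - 697/7)² = (-823/7)² = 677329/49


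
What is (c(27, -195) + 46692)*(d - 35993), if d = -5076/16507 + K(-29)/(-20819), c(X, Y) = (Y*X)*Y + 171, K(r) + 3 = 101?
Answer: -13279057510813571862/343659233 ≈ -3.8640e+10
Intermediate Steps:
K(r) = 98 (K(r) = -3 + 101 = 98)
c(X, Y) = 171 + X*Y² (c(X, Y) = (X*Y)*Y + 171 = X*Y² + 171 = 171 + X*Y²)
d = -107294930/343659233 (d = -5076/16507 + 98/(-20819) = -5076*1/16507 + 98*(-1/20819) = -5076/16507 - 98/20819 = -107294930/343659233 ≈ -0.31221)
(c(27, -195) + 46692)*(d - 35993) = ((171 + 27*(-195)²) + 46692)*(-107294930/343659233 - 35993) = ((171 + 27*38025) + 46692)*(-12369434068299/343659233) = ((171 + 1026675) + 46692)*(-12369434068299/343659233) = (1026846 + 46692)*(-12369434068299/343659233) = 1073538*(-12369434068299/343659233) = -13279057510813571862/343659233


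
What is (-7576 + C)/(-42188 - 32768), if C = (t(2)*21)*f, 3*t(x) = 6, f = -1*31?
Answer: 4439/37478 ≈ 0.11844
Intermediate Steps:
f = -31
t(x) = 2 (t(x) = (⅓)*6 = 2)
C = -1302 (C = (2*21)*(-31) = 42*(-31) = -1302)
(-7576 + C)/(-42188 - 32768) = (-7576 - 1302)/(-42188 - 32768) = -8878/(-74956) = -8878*(-1/74956) = 4439/37478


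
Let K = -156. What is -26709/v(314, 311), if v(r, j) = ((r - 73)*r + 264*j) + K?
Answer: -26709/157622 ≈ -0.16945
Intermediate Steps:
v(r, j) = -156 + 264*j + r*(-73 + r) (v(r, j) = ((r - 73)*r + 264*j) - 156 = ((-73 + r)*r + 264*j) - 156 = (r*(-73 + r) + 264*j) - 156 = (264*j + r*(-73 + r)) - 156 = -156 + 264*j + r*(-73 + r))
-26709/v(314, 311) = -26709/(-156 + 314² - 73*314 + 264*311) = -26709/(-156 + 98596 - 22922 + 82104) = -26709/157622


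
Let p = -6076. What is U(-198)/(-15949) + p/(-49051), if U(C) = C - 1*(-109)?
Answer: 101271663/782314399 ≈ 0.12945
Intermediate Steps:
U(C) = 109 + C (U(C) = C + 109 = 109 + C)
U(-198)/(-15949) + p/(-49051) = (109 - 198)/(-15949) - 6076/(-49051) = -89*(-1/15949) - 6076*(-1/49051) = 89/15949 + 6076/49051 = 101271663/782314399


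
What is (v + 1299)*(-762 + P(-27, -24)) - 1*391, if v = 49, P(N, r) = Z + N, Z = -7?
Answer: -1073399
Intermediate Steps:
P(N, r) = -7 + N
(v + 1299)*(-762 + P(-27, -24)) - 1*391 = (49 + 1299)*(-762 + (-7 - 27)) - 1*391 = 1348*(-762 - 34) - 391 = 1348*(-796) - 391 = -1073008 - 391 = -1073399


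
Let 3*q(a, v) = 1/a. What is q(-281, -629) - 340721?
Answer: -287227804/843 ≈ -3.4072e+5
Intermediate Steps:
q(a, v) = 1/(3*a)
q(-281, -629) - 340721 = (1/3)/(-281) - 340721 = (1/3)*(-1/281) - 340721 = -1/843 - 340721 = -287227804/843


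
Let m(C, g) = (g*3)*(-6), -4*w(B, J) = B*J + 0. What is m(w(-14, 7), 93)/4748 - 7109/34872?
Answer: -23032315/41393064 ≈ -0.55643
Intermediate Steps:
w(B, J) = -B*J/4 (w(B, J) = -(B*J + 0)/4 = -B*J/4)
m(C, g) = -18*g (m(C, g) = (3*g)*(-6) = -18*g)
m(w(-14, 7), 93)/4748 - 7109/34872 = -18*93/4748 - 7109/34872 = -1674*1/4748 - 7109*1/34872 = -837/2374 - 7109/34872 = -23032315/41393064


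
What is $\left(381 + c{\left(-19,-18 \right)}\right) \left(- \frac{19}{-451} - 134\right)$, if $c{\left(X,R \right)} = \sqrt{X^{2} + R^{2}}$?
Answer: $- \frac{23018115}{451} - \frac{60415 \sqrt{685}}{451} \approx -54544.0$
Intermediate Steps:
$c{\left(X,R \right)} = \sqrt{R^{2} + X^{2}}$
$\left(381 + c{\left(-19,-18 \right)}\right) \left(- \frac{19}{-451} - 134\right) = \left(381 + \sqrt{\left(-18\right)^{2} + \left(-19\right)^{2}}\right) \left(- \frac{19}{-451} - 134\right) = \left(381 + \sqrt{324 + 361}\right) \left(\left(-19\right) \left(- \frac{1}{451}\right) - 134\right) = \left(381 + \sqrt{685}\right) \left(\frac{19}{451} - 134\right) = \left(381 + \sqrt{685}\right) \left(- \frac{60415}{451}\right) = - \frac{23018115}{451} - \frac{60415 \sqrt{685}}{451}$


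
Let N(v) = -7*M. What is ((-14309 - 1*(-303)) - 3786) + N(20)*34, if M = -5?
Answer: -16602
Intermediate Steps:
N(v) = 35 (N(v) = -7*(-5) = 35)
((-14309 - 1*(-303)) - 3786) + N(20)*34 = ((-14309 - 1*(-303)) - 3786) + 35*34 = ((-14309 + 303) - 3786) + 1190 = (-14006 - 3786) + 1190 = -17792 + 1190 = -16602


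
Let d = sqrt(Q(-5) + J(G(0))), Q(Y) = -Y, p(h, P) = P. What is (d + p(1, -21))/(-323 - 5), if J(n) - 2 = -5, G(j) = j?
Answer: 21/328 - sqrt(2)/328 ≈ 0.059713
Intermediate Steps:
J(n) = -3 (J(n) = 2 - 5 = -3)
d = sqrt(2) (d = sqrt(-1*(-5) - 3) = sqrt(5 - 3) = sqrt(2) ≈ 1.4142)
(d + p(1, -21))/(-323 - 5) = (sqrt(2) - 21)/(-323 - 5) = (-21 + sqrt(2))/(-328) = (-21 + sqrt(2))*(-1/328) = 21/328 - sqrt(2)/328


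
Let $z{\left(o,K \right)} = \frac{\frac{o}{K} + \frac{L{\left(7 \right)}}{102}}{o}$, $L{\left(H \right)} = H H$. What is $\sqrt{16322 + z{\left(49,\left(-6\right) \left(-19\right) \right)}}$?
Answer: $\frac{2 \sqrt{425714969}}{323} \approx 127.76$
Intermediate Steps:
$L{\left(H \right)} = H^{2}$
$z{\left(o,K \right)} = \frac{\frac{49}{102} + \frac{o}{K}}{o}$ ($z{\left(o,K \right)} = \frac{\frac{o}{K} + \frac{7^{2}}{102}}{o} = \frac{\frac{o}{K} + 49 \cdot \frac{1}{102}}{o} = \frac{\frac{o}{K} + \frac{49}{102}}{o} = \frac{\frac{49}{102} + \frac{o}{K}}{o}$)
$\sqrt{16322 + z{\left(49,\left(-6\right) \left(-19\right) \right)}} = \sqrt{16322 + \left(\frac{1}{\left(-6\right) \left(-19\right)} + \frac{49}{102 \cdot 49}\right)} = \sqrt{16322 + \left(\frac{1}{114} + \frac{49}{102} \cdot \frac{1}{49}\right)} = \sqrt{16322 + \left(\frac{1}{114} + \frac{1}{102}\right)} = \sqrt{16322 + \frac{6}{323}} = \sqrt{\frac{5272012}{323}} = \frac{2 \sqrt{425714969}}{323}$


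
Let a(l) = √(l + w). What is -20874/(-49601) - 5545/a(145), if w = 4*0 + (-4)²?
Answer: 20874/49601 - 5545*√161/161 ≈ -436.59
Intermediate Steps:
w = 16 (w = 0 + 16 = 16)
a(l) = √(16 + l) (a(l) = √(l + 16) = √(16 + l))
-20874/(-49601) - 5545/a(145) = -20874/(-49601) - 5545/√(16 + 145) = -20874*(-1/49601) - 5545*√161/161 = 20874/49601 - 5545*√161/161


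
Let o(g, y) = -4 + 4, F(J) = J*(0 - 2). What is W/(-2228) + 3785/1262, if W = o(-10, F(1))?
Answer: 3785/1262 ≈ 2.9992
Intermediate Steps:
F(J) = -2*J (F(J) = J*(-2) = -2*J)
o(g, y) = 0
W = 0
W/(-2228) + 3785/1262 = 0/(-2228) + 3785/1262 = 0*(-1/2228) + 3785*(1/1262) = 0 + 3785/1262 = 3785/1262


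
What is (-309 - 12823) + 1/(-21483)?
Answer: -282114757/21483 ≈ -13132.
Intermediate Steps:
(-309 - 12823) + 1/(-21483) = -13132 - 1/21483 = -282114757/21483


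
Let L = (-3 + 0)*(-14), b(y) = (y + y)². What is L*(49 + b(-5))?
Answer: 6258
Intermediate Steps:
b(y) = 4*y² (b(y) = (2*y)² = 4*y²)
L = 42 (L = -3*(-14) = 42)
L*(49 + b(-5)) = 42*(49 + 4*(-5)²) = 42*(49 + 4*25) = 42*(49 + 100) = 42*149 = 6258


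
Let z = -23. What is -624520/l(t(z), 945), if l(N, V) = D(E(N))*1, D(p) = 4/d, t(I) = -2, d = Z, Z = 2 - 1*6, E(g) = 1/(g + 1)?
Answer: 624520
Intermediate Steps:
E(g) = 1/(1 + g)
Z = -4 (Z = 2 - 6 = -4)
d = -4
D(p) = -1 (D(p) = 4/(-4) = 4*(-¼) = -1)
l(N, V) = -1 (l(N, V) = -1*1 = -1)
-624520/l(t(z), 945) = -624520/(-1) = -624520*(-1) = 624520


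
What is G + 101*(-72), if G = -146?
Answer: -7418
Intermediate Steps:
G + 101*(-72) = -146 + 101*(-72) = -146 - 7272 = -7418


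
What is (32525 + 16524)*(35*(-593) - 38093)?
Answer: -2886435552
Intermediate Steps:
(32525 + 16524)*(35*(-593) - 38093) = 49049*(-20755 - 38093) = 49049*(-58848) = -2886435552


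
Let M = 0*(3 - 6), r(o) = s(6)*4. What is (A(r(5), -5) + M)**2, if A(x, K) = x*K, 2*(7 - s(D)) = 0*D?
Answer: 19600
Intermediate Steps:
s(D) = 7 (s(D) = 7 - 0*D = 7 - 1/2*0 = 7 + 0 = 7)
r(o) = 28 (r(o) = 7*4 = 28)
A(x, K) = K*x
M = 0 (M = 0*(-3) = 0)
(A(r(5), -5) + M)**2 = (-5*28 + 0)**2 = (-140 + 0)**2 = (-140)**2 = 19600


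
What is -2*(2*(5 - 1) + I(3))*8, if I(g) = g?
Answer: -176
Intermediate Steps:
-2*(2*(5 - 1) + I(3))*8 = -2*(2*(5 - 1) + 3)*8 = -2*(2*4 + 3)*8 = -2*(8 + 3)*8 = -2*11*8 = -22*8 = -176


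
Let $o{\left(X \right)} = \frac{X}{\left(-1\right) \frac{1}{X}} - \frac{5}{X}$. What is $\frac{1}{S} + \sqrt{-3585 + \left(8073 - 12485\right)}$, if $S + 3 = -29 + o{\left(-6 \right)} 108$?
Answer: $- \frac{1}{3830} + i \sqrt{7997} \approx -0.0002611 + 89.426 i$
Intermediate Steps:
$o{\left(X \right)} = - X^{2} - \frac{5}{X}$ ($o{\left(X \right)} = X \left(- X\right) - \frac{5}{X} = - X^{2} - \frac{5}{X}$)
$S = -3830$ ($S = -3 + \left(-29 + \frac{-5 - \left(-6\right)^{3}}{-6} \cdot 108\right) = -3 + \left(-29 + - \frac{-5 - -216}{6} \cdot 108\right) = -3 + \left(-29 + - \frac{-5 + 216}{6} \cdot 108\right) = -3 + \left(-29 + \left(- \frac{1}{6}\right) 211 \cdot 108\right) = -3 - 3827 = -3830$)
$\frac{1}{S} + \sqrt{-3585 + \left(8073 - 12485\right)} = \frac{1}{-3830} + \sqrt{-3585 + \left(8073 - 12485\right)} = - \frac{1}{3830} + \sqrt{-3585 - 4412} = - \frac{1}{3830} + \sqrt{-7997} = - \frac{1}{3830} + i \sqrt{7997}$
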